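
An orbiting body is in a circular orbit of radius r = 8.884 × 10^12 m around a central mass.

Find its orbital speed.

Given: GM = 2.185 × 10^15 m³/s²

For a circular orbit, gravity supplies the centripetal force, so v = √(GM / r).
v = √(2.185e+15 / 8.884e+12) m/s ≈ 15.68 m/s = 15.68 m/s.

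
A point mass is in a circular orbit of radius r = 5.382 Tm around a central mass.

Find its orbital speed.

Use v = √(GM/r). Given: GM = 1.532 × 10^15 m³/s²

Convert to SI: r = 5.382 Tm = 5.382e+12 m.
For a circular orbit, gravity supplies the centripetal force, so v = √(GM / r).
v = √(1.532e+15 / 5.382e+12) m/s ≈ 16.87 m/s = 16.87 m/s.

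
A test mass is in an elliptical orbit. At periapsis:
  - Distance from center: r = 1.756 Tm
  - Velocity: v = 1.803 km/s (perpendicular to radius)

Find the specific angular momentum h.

Convert to SI: r = 1.756 Tm = 1.756e+12 m; v = 1.803 km/s = 1803 m/s.
With v perpendicular to r, h = r · v.
h = 1.756e+12 · 1803 m²/s ≈ 3.166e+15 m²/s.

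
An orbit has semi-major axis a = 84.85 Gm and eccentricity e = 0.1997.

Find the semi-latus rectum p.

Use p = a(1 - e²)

Convert to SI: a = 84.85 Gm = 8.485e+10 m.
p = a (1 − e²).
p = 8.485e+10 · (1 − (0.1997)²) = 8.485e+10 · 0.96012 ≈ 8.147e+10 m = 81.47 Gm.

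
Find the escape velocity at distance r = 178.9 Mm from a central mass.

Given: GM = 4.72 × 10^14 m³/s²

Convert to SI: r = 178.9 Mm = 1.789e+08 m.
Escape velocity comes from setting total energy to zero: ½v² − GM/r = 0 ⇒ v_esc = √(2GM / r).
v_esc = √(2 · 4.72e+14 / 1.789e+08) m/s ≈ 2297 m/s = 2.297 km/s.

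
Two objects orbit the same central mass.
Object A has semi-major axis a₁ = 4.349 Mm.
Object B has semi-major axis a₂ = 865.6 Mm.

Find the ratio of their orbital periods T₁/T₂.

Convert to SI: a₁ = 4.349 Mm = 4.349e+06 m; a₂ = 865.6 Mm = 8.656e+08 m.
From Kepler's third law, (T₁/T₂)² = (a₁/a₂)³, so T₁/T₂ = (a₁/a₂)^(3/2).
a₁/a₂ = 4.349e+06 / 8.656e+08 = 0.00502426.
T₁/T₂ = (0.00502426)^(3/2) ≈ 0.0003561.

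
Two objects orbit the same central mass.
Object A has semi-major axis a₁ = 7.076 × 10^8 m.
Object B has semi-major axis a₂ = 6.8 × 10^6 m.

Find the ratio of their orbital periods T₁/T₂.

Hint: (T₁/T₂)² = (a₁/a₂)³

From Kepler's third law, (T₁/T₂)² = (a₁/a₂)³, so T₁/T₂ = (a₁/a₂)^(3/2).
a₁/a₂ = 7.076e+08 / 6.8e+06 = 104.059.
T₁/T₂ = (104.059)^(3/2) ≈ 1061.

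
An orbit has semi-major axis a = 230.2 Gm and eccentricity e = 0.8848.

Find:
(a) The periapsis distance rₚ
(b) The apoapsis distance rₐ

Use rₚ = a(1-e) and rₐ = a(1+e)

Convert to SI: a = 230.2 Gm = 2.302e+11 m.
(a) rₚ = a(1 − e) = 2.302e+11 · (1 − 0.8848) = 2.302e+11 · 0.1152 ≈ 2.652e+10 m = 26.52 Gm.
(b) rₐ = a(1 + e) = 2.302e+11 · (1 + 0.8848) = 2.302e+11 · 1.8848 ≈ 4.339e+11 m = 433.9 Gm.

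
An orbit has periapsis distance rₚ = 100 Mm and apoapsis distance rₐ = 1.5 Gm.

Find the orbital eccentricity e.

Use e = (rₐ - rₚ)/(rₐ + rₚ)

Convert to SI: rₚ = 100 Mm = 1e+08 m; rₐ = 1.5 Gm = 1.5e+09 m.
e = (rₐ − rₚ) / (rₐ + rₚ).
e = (1.5e+09 − 1e+08) / (1.5e+09 + 1e+08) = 1.4e+09 / 1.6e+09 ≈ 0.875.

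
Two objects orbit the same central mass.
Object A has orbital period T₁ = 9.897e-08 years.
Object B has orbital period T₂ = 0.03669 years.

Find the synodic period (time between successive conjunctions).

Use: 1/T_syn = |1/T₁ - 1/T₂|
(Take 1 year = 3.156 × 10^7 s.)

Convert to SI: T₁ = 9.897e-08 years = 3.12349 s; T₂ = 0.03669 years = 1.15794e+06 s.
T_syn = |T₁ · T₂ / (T₁ − T₂)|.
T_syn = |3.12349 · 1.15794e+06 / (3.12349 − 1.15794e+06)| s ≈ 3.124 s = 9.897e-08 years.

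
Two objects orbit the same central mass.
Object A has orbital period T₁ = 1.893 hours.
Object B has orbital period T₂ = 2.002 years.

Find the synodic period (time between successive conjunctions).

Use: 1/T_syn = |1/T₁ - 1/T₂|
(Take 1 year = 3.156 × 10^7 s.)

Convert to SI: T₁ = 1.893 hours = 6814.8 s; T₂ = 2.002 years = 6.31831e+07 s.
T_syn = |T₁ · T₂ / (T₁ − T₂)|.
T_syn = |6814.8 · 6.31831e+07 / (6814.8 − 6.31831e+07)| s ≈ 6816 s = 1.893 hours.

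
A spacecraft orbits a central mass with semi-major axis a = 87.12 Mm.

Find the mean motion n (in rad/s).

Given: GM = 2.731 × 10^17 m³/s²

Convert to SI: a = 87.12 Mm = 8.712e+07 m.
n = √(GM / a³).
n = √(2.731e+17 / (8.712e+07)³) rad/s ≈ 0.0006427 rad/s.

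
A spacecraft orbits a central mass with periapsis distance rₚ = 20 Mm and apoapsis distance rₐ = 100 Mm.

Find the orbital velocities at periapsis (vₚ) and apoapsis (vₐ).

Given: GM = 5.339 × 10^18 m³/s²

Convert to SI: rₚ = 20 Mm = 2e+07 m; rₐ = 100 Mm = 1e+08 m.
Use the vis-viva equation v² = GM(2/r − 1/a) with a = (rₚ + rₐ)/2 = (2e+07 + 1e+08)/2 = 6e+07 m.
vₚ = √(GM · (2/rₚ − 1/a)) = √(5.339e+18 · (2/2e+07 − 1/6e+07)) m/s ≈ 6.67e+05 m/s = 667 km/s.
vₐ = √(GM · (2/rₐ − 1/a)) = √(5.339e+18 · (2/1e+08 − 1/6e+07)) m/s ≈ 1.334e+05 m/s = 133.4 km/s.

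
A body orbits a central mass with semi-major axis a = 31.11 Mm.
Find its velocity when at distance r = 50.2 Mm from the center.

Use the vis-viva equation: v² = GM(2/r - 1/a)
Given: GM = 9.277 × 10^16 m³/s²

Convert to SI: a = 31.11 Mm = 3.111e+07 m; r = 50.2 Mm = 5.02e+07 m.
Vis-viva: v = √(GM · (2/r − 1/a)).
2/r − 1/a = 2/5.02e+07 − 1/3.111e+07 = 7.69663e-09 m⁻¹.
v = √(9.277e+16 · 7.69663e-09) m/s ≈ 2.672e+04 m/s = 26.72 km/s.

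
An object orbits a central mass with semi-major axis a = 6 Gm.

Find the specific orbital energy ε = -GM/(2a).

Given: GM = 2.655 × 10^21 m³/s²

Convert to SI: a = 6 Gm = 6e+09 m.
ε = −GM / (2a).
ε = −2.655e+21 / (2 · 6e+09) J/kg ≈ -2.213e+11 J/kg = -221.3 GJ/kg.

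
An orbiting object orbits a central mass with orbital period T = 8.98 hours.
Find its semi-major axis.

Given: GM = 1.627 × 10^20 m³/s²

Convert to SI: T = 8.98 hours = 32328 s.
Invert Kepler's third law: a = (GM · T² / (4π²))^(1/3).
Substituting T = 32328 s and GM = 1.627e+20 m³/s²:
a = (1.627e+20 · (32328)² / (4π²))^(1/3) m
a ≈ 1.627e+09 m = 1.627 × 10^9 m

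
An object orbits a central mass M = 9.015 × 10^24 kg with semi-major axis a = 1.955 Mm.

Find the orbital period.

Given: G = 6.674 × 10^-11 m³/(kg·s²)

Convert to SI: a = 1.955 Mm = 1.955e+06 m.
GM = G · M = 6.674e-11 · 9.015e+24 = 6.01661e+14 m³/s².
Kepler's third law: T = 2π √(a³ / GM).
Substituting a = 1.955e+06 m and GM = 6.01661e+14 m³/s²:
T = 2π √((1.955e+06)³ / 6.01661e+14) s
T ≈ 700.2 s = 11.67 minutes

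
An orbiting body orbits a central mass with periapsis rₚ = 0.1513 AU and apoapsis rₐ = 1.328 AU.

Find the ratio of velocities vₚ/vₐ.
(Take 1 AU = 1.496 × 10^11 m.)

Convert to SI: rₚ = 0.1513 AU = 2.26345e+10 m; rₐ = 1.328 AU = 1.98669e+11 m.
Conservation of angular momentum gives rₚvₚ = rₐvₐ, so vₚ/vₐ = rₐ/rₚ.
vₚ/vₐ = 1.98669e+11 / 2.26345e+10 ≈ 8.777.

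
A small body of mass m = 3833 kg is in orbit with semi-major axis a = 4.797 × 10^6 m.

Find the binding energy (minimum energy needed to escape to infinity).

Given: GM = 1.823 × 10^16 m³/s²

Total orbital energy is E = −GMm/(2a); binding energy is E_bind = −E = GMm/(2a).
E_bind = 1.823e+16 · 3833 / (2 · 4.797e+06) J ≈ 7.283e+12 J = 7.283 TJ.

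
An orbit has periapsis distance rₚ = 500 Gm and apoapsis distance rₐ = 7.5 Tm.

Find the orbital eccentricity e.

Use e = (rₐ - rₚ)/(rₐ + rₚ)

Convert to SI: rₚ = 500 Gm = 5e+11 m; rₐ = 7.5 Tm = 7.5e+12 m.
e = (rₐ − rₚ) / (rₐ + rₚ).
e = (7.5e+12 − 5e+11) / (7.5e+12 + 5e+11) = 7e+12 / 8e+12 ≈ 0.875.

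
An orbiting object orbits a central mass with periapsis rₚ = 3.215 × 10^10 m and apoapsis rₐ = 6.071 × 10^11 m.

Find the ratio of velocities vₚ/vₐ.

Conservation of angular momentum gives rₚvₚ = rₐvₐ, so vₚ/vₐ = rₐ/rₚ.
vₚ/vₐ = 6.071e+11 / 3.215e+10 ≈ 18.88.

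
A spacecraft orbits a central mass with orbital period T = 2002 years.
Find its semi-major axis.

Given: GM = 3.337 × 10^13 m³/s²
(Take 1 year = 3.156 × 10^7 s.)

Convert to SI: T = 2002 years = 6.31831e+10 s.
Invert Kepler's third law: a = (GM · T² / (4π²))^(1/3).
Substituting T = 6.31831e+10 s and GM = 3.337e+13 m³/s²:
a = (3.337e+13 · (6.31831e+10)² / (4π²))^(1/3) m
a ≈ 1.5e+11 m = 150 Gm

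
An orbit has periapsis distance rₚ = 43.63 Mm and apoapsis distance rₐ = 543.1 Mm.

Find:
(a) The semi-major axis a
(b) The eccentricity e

Convert to SI: rₚ = 43.63 Mm = 4.363e+07 m; rₐ = 543.1 Mm = 5.431e+08 m.
(a) a = (rₚ + rₐ) / 2 = (4.363e+07 + 5.431e+08) / 2 ≈ 2.934e+08 m = 293.4 Mm.
(b) e = (rₐ − rₚ) / (rₐ + rₚ) = (5.431e+08 − 4.363e+07) / (5.431e+08 + 4.363e+07) ≈ 0.8513.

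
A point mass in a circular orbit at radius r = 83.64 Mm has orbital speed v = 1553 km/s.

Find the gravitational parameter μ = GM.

Convert to SI: r = 83.64 Mm = 8.364e+07 m; v = 1553 km/s = 1.553e+06 m/s.
For a circular orbit v² = GM/r, so GM = v² · r.
GM = (1.553e+06)² · 8.364e+07 m³/s² ≈ 2.017e+20 m³/s² = 2.017 × 10^20 m³/s².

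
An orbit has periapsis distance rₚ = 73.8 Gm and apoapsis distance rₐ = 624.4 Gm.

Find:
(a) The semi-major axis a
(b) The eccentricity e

Convert to SI: rₚ = 73.8 Gm = 7.38e+10 m; rₐ = 624.4 Gm = 6.244e+11 m.
(a) a = (rₚ + rₐ) / 2 = (7.38e+10 + 6.244e+11) / 2 ≈ 3.491e+11 m = 349.1 Gm.
(b) e = (rₐ − rₚ) / (rₐ + rₚ) = (6.244e+11 − 7.38e+10) / (6.244e+11 + 7.38e+10) ≈ 0.7886.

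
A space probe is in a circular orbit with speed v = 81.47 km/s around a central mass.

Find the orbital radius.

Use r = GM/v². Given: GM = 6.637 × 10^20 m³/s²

Convert to SI: v = 81.47 km/s = 81470 m/s.
For a circular orbit, v² = GM / r, so r = GM / v².
r = 6.637e+20 / (81470)² m ≈ 9.999e+10 m = 99.99 Gm.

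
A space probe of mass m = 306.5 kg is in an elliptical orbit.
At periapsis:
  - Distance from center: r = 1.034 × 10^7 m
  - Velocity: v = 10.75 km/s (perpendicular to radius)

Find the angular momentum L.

Convert to SI: v = 10.75 km/s = 10750 m/s.
Since v is perpendicular to r, L = m · v · r.
L = 306.5 · 10750 · 1.034e+07 kg·m²/s ≈ 3.407e+13 kg·m²/s.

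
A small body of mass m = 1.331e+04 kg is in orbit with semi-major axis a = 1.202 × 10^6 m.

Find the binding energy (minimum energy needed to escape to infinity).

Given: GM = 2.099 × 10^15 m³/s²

Total orbital energy is E = −GMm/(2a); binding energy is E_bind = −E = GMm/(2a).
E_bind = 2.099e+15 · 1.331e+04 / (2 · 1.202e+06) J ≈ 1.162e+13 J = 11.62 TJ.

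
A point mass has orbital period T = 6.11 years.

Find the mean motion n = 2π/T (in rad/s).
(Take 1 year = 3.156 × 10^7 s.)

Convert to SI: T = 6.11 years = 1.92832e+08 s.
n = 2π / T.
n = 2π / 1.92832e+08 s ≈ 3.258e-08 rad/s.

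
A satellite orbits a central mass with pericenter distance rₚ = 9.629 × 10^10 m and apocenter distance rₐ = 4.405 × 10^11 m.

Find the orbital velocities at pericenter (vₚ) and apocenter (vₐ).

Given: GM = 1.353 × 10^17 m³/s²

Use the vis-viva equation v² = GM(2/r − 1/a) with a = (rₚ + rₐ)/2 = (9.629e+10 + 4.405e+11)/2 = 2.68395e+11 m.
vₚ = √(GM · (2/rₚ − 1/a)) = √(1.353e+17 · (2/9.629e+10 − 1/2.68395e+11)) m/s ≈ 1519 m/s = 1.519 km/s.
vₐ = √(GM · (2/rₐ − 1/a)) = √(1.353e+17 · (2/4.405e+11 − 1/2.68395e+11)) m/s ≈ 332 m/s = 332 m/s.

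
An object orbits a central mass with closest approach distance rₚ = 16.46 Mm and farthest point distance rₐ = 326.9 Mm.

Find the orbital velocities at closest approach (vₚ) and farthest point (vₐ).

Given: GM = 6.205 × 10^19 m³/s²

Convert to SI: rₚ = 16.46 Mm = 1.646e+07 m; rₐ = 326.9 Mm = 3.269e+08 m.
Use the vis-viva equation v² = GM(2/r − 1/a) with a = (rₚ + rₐ)/2 = (1.646e+07 + 3.269e+08)/2 = 1.7168e+08 m.
vₚ = √(GM · (2/rₚ − 1/a)) = √(6.205e+19 · (2/1.646e+07 − 1/1.7168e+08)) m/s ≈ 2.679e+06 m/s = 2679 km/s.
vₐ = √(GM · (2/rₐ − 1/a)) = √(6.205e+19 · (2/3.269e+08 − 1/1.7168e+08)) m/s ≈ 1.349e+05 m/s = 134.9 km/s.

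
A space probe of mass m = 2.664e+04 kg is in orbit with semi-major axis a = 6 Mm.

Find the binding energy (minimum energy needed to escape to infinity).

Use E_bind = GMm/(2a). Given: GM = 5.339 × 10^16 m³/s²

Convert to SI: a = 6 Mm = 6e+06 m.
Total orbital energy is E = −GMm/(2a); binding energy is E_bind = −E = GMm/(2a).
E_bind = 5.339e+16 · 2.664e+04 / (2 · 6e+06) J ≈ 1.185e+14 J = 118.5 TJ.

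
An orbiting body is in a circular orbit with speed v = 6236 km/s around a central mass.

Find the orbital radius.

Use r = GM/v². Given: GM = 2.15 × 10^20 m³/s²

Convert to SI: v = 6236 km/s = 6.236e+06 m/s.
For a circular orbit, v² = GM / r, so r = GM / v².
r = 2.15e+20 / (6.236e+06)² m ≈ 5.529e+06 m = 5.529 Mm.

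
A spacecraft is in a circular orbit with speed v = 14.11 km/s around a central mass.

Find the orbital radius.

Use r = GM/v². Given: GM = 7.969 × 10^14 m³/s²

Convert to SI: v = 14.11 km/s = 14110 m/s.
For a circular orbit, v² = GM / r, so r = GM / v².
r = 7.969e+14 / (14110)² m ≈ 4.003e+06 m = 4.003 Mm.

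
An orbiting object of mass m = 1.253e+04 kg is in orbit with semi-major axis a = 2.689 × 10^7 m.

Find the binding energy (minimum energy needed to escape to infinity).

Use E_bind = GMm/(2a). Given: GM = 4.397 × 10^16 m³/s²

Total orbital energy is E = −GMm/(2a); binding energy is E_bind = −E = GMm/(2a).
E_bind = 4.397e+16 · 1.253e+04 / (2 · 2.689e+07) J ≈ 1.024e+13 J = 10.24 TJ.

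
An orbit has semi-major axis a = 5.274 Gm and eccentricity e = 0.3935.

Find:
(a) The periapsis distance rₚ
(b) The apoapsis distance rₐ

Convert to SI: a = 5.274 Gm = 5.274e+09 m.
(a) rₚ = a(1 − e) = 5.274e+09 · (1 − 0.3935) = 5.274e+09 · 0.6065 ≈ 3.199e+09 m = 3.199 Gm.
(b) rₐ = a(1 + e) = 5.274e+09 · (1 + 0.3935) = 5.274e+09 · 1.3935 ≈ 7.349e+09 m = 7.349 Gm.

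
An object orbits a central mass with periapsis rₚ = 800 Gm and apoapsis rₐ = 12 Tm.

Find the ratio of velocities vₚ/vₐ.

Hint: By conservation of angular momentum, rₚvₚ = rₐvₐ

Convert to SI: rₚ = 800 Gm = 8e+11 m; rₐ = 12 Tm = 1.2e+13 m.
Conservation of angular momentum gives rₚvₚ = rₐvₐ, so vₚ/vₐ = rₐ/rₚ.
vₚ/vₐ = 1.2e+13 / 8e+11 ≈ 15.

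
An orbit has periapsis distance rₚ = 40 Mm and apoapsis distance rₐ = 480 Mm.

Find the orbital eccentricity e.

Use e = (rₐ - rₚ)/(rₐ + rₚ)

Convert to SI: rₚ = 40 Mm = 4e+07 m; rₐ = 480 Mm = 4.8e+08 m.
e = (rₐ − rₚ) / (rₐ + rₚ).
e = (4.8e+08 − 4e+07) / (4.8e+08 + 4e+07) = 4.4e+08 / 5.2e+08 ≈ 0.8462.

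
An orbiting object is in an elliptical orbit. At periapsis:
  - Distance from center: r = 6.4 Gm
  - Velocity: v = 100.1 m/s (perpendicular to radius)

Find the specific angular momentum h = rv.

Convert to SI: r = 6.4 Gm = 6.4e+09 m.
With v perpendicular to r, h = r · v.
h = 6.4e+09 · 100.1 m²/s ≈ 6.406e+11 m²/s.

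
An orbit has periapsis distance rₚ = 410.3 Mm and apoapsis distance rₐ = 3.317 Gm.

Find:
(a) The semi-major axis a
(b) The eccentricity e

Convert to SI: rₚ = 410.3 Mm = 4.103e+08 m; rₐ = 3.317 Gm = 3.317e+09 m.
(a) a = (rₚ + rₐ) / 2 = (4.103e+08 + 3.317e+09) / 2 ≈ 1.864e+09 m = 1.864 Gm.
(b) e = (rₐ − rₚ) / (rₐ + rₚ) = (3.317e+09 − 4.103e+08) / (3.317e+09 + 4.103e+08) ≈ 0.7798.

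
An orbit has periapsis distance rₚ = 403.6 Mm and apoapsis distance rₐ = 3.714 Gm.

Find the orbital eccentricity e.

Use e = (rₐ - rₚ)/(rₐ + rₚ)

Convert to SI: rₚ = 403.6 Mm = 4.036e+08 m; rₐ = 3.714 Gm = 3.714e+09 m.
e = (rₐ − rₚ) / (rₐ + rₚ).
e = (3.714e+09 − 4.036e+08) / (3.714e+09 + 4.036e+08) = 3.3104e+09 / 4.1176e+09 ≈ 0.804.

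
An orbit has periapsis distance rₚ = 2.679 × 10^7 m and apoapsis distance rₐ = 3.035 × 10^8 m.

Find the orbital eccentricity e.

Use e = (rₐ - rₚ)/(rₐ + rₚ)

e = (rₐ − rₚ) / (rₐ + rₚ).
e = (3.035e+08 − 2.679e+07) / (3.035e+08 + 2.679e+07) = 2.7671e+08 / 3.3029e+08 ≈ 0.8378.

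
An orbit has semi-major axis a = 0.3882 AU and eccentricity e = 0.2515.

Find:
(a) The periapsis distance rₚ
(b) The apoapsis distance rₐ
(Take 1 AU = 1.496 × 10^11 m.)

Convert to SI: a = 0.3882 AU = 5.80747e+10 m.
(a) rₚ = a(1 − e) = 5.80747e+10 · (1 − 0.2515) = 5.80747e+10 · 0.7485 ≈ 4.347e+10 m = 0.2906 AU.
(b) rₐ = a(1 + e) = 5.80747e+10 · (1 + 0.2515) = 5.80747e+10 · 1.2515 ≈ 7.268e+10 m = 0.4858 AU.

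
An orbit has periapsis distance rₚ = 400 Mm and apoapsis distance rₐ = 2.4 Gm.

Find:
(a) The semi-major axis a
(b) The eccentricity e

Convert to SI: rₚ = 400 Mm = 4e+08 m; rₐ = 2.4 Gm = 2.4e+09 m.
(a) a = (rₚ + rₐ) / 2 = (4e+08 + 2.4e+09) / 2 ≈ 1.4e+09 m = 1.4 Gm.
(b) e = (rₐ − rₚ) / (rₐ + rₚ) = (2.4e+09 − 4e+08) / (2.4e+09 + 4e+08) ≈ 0.7143.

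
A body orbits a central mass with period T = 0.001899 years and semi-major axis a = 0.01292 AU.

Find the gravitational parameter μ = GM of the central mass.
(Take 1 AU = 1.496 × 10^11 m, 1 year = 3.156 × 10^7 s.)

Convert to SI: T = 0.001899 years = 59932.4 s; a = 0.01292 AU = 1.93283e+09 m.
GM = 4π² · a³ / T².
GM = 4π² · (1.93283e+09)³ / (59932.4)² m³/s² ≈ 7.936e+19 m³/s² = 7.936 × 10^19 m³/s².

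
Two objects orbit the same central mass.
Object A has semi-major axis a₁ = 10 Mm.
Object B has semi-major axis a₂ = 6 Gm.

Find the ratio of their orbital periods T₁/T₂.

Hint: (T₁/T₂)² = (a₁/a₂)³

Convert to SI: a₁ = 10 Mm = 1e+07 m; a₂ = 6 Gm = 6e+09 m.
From Kepler's third law, (T₁/T₂)² = (a₁/a₂)³, so T₁/T₂ = (a₁/a₂)^(3/2).
a₁/a₂ = 1e+07 / 6e+09 = 0.00166667.
T₁/T₂ = (0.00166667)^(3/2) ≈ 6.804e-05.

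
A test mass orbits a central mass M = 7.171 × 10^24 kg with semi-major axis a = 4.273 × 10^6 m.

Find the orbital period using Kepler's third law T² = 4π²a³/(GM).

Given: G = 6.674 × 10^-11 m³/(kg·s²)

GM = G · M = 6.674e-11 · 7.171e+24 = 4.78593e+14 m³/s².
Kepler's third law: T = 2π √(a³ / GM).
Substituting a = 4.273e+06 m and GM = 4.78593e+14 m³/s²:
T = 2π √((4.273e+06)³ / 4.78593e+14) s
T ≈ 2537 s = 42.28 minutes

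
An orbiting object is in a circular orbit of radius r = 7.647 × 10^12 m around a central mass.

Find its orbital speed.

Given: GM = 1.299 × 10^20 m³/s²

For a circular orbit, gravity supplies the centripetal force, so v = √(GM / r).
v = √(1.299e+20 / 7.647e+12) m/s ≈ 4122 m/s = 4.122 km/s.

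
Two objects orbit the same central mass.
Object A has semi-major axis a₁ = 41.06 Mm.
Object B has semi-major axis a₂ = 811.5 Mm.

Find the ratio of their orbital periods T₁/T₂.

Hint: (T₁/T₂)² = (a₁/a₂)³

Convert to SI: a₁ = 41.06 Mm = 4.106e+07 m; a₂ = 811.5 Mm = 8.115e+08 m.
From Kepler's third law, (T₁/T₂)² = (a₁/a₂)³, so T₁/T₂ = (a₁/a₂)^(3/2).
a₁/a₂ = 4.106e+07 / 8.115e+08 = 0.0505977.
T₁/T₂ = (0.0505977)^(3/2) ≈ 0.01138.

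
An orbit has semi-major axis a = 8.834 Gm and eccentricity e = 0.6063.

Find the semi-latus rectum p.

Convert to SI: a = 8.834 Gm = 8.834e+09 m.
p = a (1 − e²).
p = 8.834e+09 · (1 − (0.6063)²) = 8.834e+09 · 0.6324 ≈ 5.587e+09 m = 5.587 Gm.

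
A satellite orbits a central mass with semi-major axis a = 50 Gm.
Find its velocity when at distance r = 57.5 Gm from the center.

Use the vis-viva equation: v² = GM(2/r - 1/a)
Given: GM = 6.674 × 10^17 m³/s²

Convert to SI: a = 50 Gm = 5e+10 m; r = 57.5 Gm = 5.75e+10 m.
Vis-viva: v = √(GM · (2/r − 1/a)).
2/r − 1/a = 2/5.75e+10 − 1/5e+10 = 1.47826e-11 m⁻¹.
v = √(6.674e+17 · 1.47826e-11) m/s ≈ 3141 m/s = 3.141 km/s.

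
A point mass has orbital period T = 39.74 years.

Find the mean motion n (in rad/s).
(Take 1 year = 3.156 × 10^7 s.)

Convert to SI: T = 39.74 years = 1.25419e+09 s.
n = 2π / T.
n = 2π / 1.25419e+09 s ≈ 5.01e-09 rad/s.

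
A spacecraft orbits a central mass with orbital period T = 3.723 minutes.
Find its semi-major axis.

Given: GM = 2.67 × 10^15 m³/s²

Convert to SI: T = 3.723 minutes = 223.38 s.
Invert Kepler's third law: a = (GM · T² / (4π²))^(1/3).
Substituting T = 223.38 s and GM = 2.67e+15 m³/s²:
a = (2.67e+15 · (223.38)² / (4π²))^(1/3) m
a ≈ 1.5e+06 m = 1.5 Mm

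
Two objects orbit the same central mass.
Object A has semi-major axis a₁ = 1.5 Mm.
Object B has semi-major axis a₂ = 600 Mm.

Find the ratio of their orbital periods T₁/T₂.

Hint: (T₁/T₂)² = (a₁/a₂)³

Convert to SI: a₁ = 1.5 Mm = 1.5e+06 m; a₂ = 600 Mm = 6e+08 m.
From Kepler's third law, (T₁/T₂)² = (a₁/a₂)³, so T₁/T₂ = (a₁/a₂)^(3/2).
a₁/a₂ = 1.5e+06 / 6e+08 = 0.0025.
T₁/T₂ = (0.0025)^(3/2) ≈ 0.000125.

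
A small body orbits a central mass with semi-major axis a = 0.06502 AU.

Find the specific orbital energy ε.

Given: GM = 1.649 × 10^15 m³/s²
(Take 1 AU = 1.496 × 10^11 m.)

Convert to SI: a = 0.06502 AU = 9.72699e+09 m.
ε = −GM / (2a).
ε = −1.649e+15 / (2 · 9.72699e+09) J/kg ≈ -8.476e+04 J/kg = -84.76 kJ/kg.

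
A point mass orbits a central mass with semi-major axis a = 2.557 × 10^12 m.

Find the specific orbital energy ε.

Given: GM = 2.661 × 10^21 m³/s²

ε = −GM / (2a).
ε = −2.661e+21 / (2 · 2.557e+12) J/kg ≈ -5.203e+08 J/kg = -520.3 MJ/kg.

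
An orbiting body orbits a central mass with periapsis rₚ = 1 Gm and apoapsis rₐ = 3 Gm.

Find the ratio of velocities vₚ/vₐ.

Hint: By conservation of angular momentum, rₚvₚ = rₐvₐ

Convert to SI: rₚ = 1 Gm = 1e+09 m; rₐ = 3 Gm = 3e+09 m.
Conservation of angular momentum gives rₚvₚ = rₐvₐ, so vₚ/vₐ = rₐ/rₚ.
vₚ/vₐ = 3e+09 / 1e+09 ≈ 3.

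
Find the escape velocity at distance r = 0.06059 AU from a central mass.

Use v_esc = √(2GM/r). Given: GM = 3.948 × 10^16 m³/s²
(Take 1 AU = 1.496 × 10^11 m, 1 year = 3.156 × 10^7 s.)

Convert to SI: r = 0.06059 AU = 9.06426e+09 m.
Escape velocity comes from setting total energy to zero: ½v² − GM/r = 0 ⇒ v_esc = √(2GM / r).
v_esc = √(2 · 3.948e+16 / 9.06426e+09) m/s ≈ 2951 m/s = 0.6226 AU/year.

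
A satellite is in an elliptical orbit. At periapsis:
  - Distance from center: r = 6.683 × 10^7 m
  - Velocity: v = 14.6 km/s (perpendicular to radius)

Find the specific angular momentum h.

Convert to SI: v = 14.6 km/s = 14600 m/s.
With v perpendicular to r, h = r · v.
h = 6.683e+07 · 14600 m²/s ≈ 9.757e+11 m²/s.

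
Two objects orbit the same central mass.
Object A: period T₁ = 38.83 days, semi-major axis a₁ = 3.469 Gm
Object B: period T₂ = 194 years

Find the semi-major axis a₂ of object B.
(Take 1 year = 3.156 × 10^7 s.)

Convert to SI: T₁ = 38.83 days = 3.35491e+06 s; a₁ = 3.469 Gm = 3.469e+09 m; T₂ = 194 years = 6.12264e+09 s.
Kepler's third law: (T₁/T₂)² = (a₁/a₂)³ ⇒ a₂ = a₁ · (T₂/T₁)^(2/3).
T₂/T₁ = 6.12264e+09 / 3.35491e+06 = 1824.98.
a₂ = 3.469e+09 · (1824.98)^(2/3) m ≈ 5.181e+11 m = 518.1 Gm.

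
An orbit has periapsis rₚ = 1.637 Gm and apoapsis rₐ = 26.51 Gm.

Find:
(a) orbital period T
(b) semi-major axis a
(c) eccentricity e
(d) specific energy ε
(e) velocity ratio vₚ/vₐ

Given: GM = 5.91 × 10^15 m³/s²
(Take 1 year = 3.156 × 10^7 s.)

Convert to SI: rₚ = 1.637 Gm = 1.637e+09 m; rₐ = 26.51 Gm = 2.651e+10 m.
(a) With a = (rₚ + rₐ)/2 = 1.40735e+10 m, T = 2π √(a³/GM) = 2π √((1.40735e+10)³/5.91e+15) s ≈ 1.365e+08 s
(b) a = (rₚ + rₐ)/2 = (1.637e+09 + 2.651e+10)/2 ≈ 1.407e+10 m
(c) e = (rₐ − rₚ)/(rₐ + rₚ) = (2.651e+10 − 1.637e+09)/(2.651e+10 + 1.637e+09) ≈ 0.8837
(d) With a = (rₚ + rₐ)/2 = 1.40735e+10 m, ε = −GM/(2a) = −5.91e+15/(2 · 1.40735e+10) J/kg ≈ -2.1e+05 J/kg
(e) Conservation of angular momentum (rₚvₚ = rₐvₐ) gives vₚ/vₐ = rₐ/rₚ = 2.651e+10/1.637e+09 ≈ 16.19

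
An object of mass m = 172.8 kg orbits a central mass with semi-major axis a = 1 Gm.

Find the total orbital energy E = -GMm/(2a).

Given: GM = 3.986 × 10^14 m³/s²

Convert to SI: a = 1 Gm = 1e+09 m.
E = −GMm / (2a).
E = −3.986e+14 · 172.8 / (2 · 1e+09) J ≈ -3.444e+07 J = -34.44 MJ.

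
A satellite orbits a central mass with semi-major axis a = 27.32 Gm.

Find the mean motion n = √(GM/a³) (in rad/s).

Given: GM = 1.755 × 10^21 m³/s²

Convert to SI: a = 27.32 Gm = 2.732e+10 m.
n = √(GM / a³).
n = √(1.755e+21 / (2.732e+10)³) rad/s ≈ 9.277e-06 rad/s.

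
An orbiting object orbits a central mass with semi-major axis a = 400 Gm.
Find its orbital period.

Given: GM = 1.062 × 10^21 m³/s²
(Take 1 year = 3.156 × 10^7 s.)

Convert to SI: a = 400 Gm = 4e+11 m.
Kepler's third law: T = 2π √(a³ / GM).
Substituting a = 4e+11 m and GM = 1.062e+21 m³/s²:
T = 2π √((4e+11)³ / 1.062e+21) s
T ≈ 4.878e+07 s = 1.546 years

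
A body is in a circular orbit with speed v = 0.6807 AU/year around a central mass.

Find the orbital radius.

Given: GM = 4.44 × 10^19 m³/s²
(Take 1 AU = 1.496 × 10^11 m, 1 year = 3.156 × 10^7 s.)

Convert to SI: v = 0.6807 AU/year = 3226.64 m/s.
For a circular orbit, v² = GM / r, so r = GM / v².
r = 4.44e+19 / (3226.64)² m ≈ 4.265e+12 m = 28.51 AU.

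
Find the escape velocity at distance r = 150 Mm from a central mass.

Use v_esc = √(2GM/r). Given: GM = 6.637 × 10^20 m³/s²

Convert to SI: r = 150 Mm = 1.5e+08 m.
Escape velocity comes from setting total energy to zero: ½v² − GM/r = 0 ⇒ v_esc = √(2GM / r).
v_esc = √(2 · 6.637e+20 / 1.5e+08) m/s ≈ 2.975e+06 m/s = 2975 km/s.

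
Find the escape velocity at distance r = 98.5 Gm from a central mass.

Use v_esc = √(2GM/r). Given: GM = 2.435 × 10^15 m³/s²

Convert to SI: r = 98.5 Gm = 9.85e+10 m.
Escape velocity comes from setting total energy to zero: ½v² − GM/r = 0 ⇒ v_esc = √(2GM / r).
v_esc = √(2 · 2.435e+15 / 9.85e+10) m/s ≈ 222.4 m/s = 222.4 m/s.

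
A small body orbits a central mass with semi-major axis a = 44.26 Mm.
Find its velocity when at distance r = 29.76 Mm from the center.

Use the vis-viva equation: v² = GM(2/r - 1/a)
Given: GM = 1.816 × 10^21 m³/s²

Convert to SI: a = 44.26 Mm = 4.426e+07 m; r = 29.76 Mm = 2.976e+07 m.
Vis-viva: v = √(GM · (2/r − 1/a)).
2/r − 1/a = 2/2.976e+07 − 1/4.426e+07 = 4.46105e-08 m⁻¹.
v = √(1.816e+21 · 4.46105e-08) m/s ≈ 9.001e+06 m/s = 9001 km/s.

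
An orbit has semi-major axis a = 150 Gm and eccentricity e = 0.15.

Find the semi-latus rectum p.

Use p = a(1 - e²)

Convert to SI: a = 150 Gm = 1.5e+11 m.
p = a (1 − e²).
p = 1.5e+11 · (1 − (0.15)²) = 1.5e+11 · 0.9775 ≈ 1.466e+11 m = 146.6 Gm.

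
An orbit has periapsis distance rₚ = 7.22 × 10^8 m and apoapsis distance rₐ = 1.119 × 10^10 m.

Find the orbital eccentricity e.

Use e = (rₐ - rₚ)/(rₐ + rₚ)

e = (rₐ − rₚ) / (rₐ + rₚ).
e = (1.119e+10 − 7.22e+08) / (1.119e+10 + 7.22e+08) = 1.0468e+10 / 1.1912e+10 ≈ 0.8788.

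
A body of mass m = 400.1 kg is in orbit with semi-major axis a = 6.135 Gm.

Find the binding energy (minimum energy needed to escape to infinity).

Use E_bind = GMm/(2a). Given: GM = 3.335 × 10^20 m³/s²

Convert to SI: a = 6.135 Gm = 6.135e+09 m.
Total orbital energy is E = −GMm/(2a); binding energy is E_bind = −E = GMm/(2a).
E_bind = 3.335e+20 · 400.1 / (2 · 6.135e+09) J ≈ 1.087e+13 J = 10.87 TJ.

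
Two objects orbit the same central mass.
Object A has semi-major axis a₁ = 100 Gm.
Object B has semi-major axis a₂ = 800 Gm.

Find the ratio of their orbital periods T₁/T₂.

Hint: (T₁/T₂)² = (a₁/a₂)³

Convert to SI: a₁ = 100 Gm = 1e+11 m; a₂ = 800 Gm = 8e+11 m.
From Kepler's third law, (T₁/T₂)² = (a₁/a₂)³, so T₁/T₂ = (a₁/a₂)^(3/2).
a₁/a₂ = 1e+11 / 8e+11 = 0.125.
T₁/T₂ = (0.125)^(3/2) ≈ 0.04419.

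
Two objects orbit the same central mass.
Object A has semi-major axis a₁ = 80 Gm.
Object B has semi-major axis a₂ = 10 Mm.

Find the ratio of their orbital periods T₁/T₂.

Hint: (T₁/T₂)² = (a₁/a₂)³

Convert to SI: a₁ = 80 Gm = 8e+10 m; a₂ = 10 Mm = 1e+07 m.
From Kepler's third law, (T₁/T₂)² = (a₁/a₂)³, so T₁/T₂ = (a₁/a₂)^(3/2).
a₁/a₂ = 8e+10 / 1e+07 = 8000.
T₁/T₂ = (8000)^(3/2) ≈ 7.155e+05.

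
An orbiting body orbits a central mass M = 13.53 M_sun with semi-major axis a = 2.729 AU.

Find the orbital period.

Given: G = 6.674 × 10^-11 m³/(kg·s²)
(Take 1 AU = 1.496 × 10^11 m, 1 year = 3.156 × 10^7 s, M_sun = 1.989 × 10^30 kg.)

Convert to SI: a = 2.729 AU = 4.08258e+11 m; M = 13.53 M_sun = 2.69112e+31 kg.
GM = G · M = 6.674e-11 · 2.69112e+31 = 1.79605e+21 m³/s².
Kepler's third law: T = 2π √(a³ / GM).
Substituting a = 4.08258e+11 m and GM = 1.79605e+21 m³/s²:
T = 2π √((4.08258e+11)³ / 1.79605e+21) s
T ≈ 3.867e+07 s = 1.225 years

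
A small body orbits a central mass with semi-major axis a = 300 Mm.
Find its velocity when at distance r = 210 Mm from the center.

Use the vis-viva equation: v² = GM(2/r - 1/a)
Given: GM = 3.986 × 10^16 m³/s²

Convert to SI: a = 300 Mm = 3e+08 m; r = 210 Mm = 2.1e+08 m.
Vis-viva: v = √(GM · (2/r − 1/a)).
2/r − 1/a = 2/2.1e+08 − 1/3e+08 = 6.19048e-09 m⁻¹.
v = √(3.986e+16 · 6.19048e-09) m/s ≈ 1.571e+04 m/s = 15.71 km/s.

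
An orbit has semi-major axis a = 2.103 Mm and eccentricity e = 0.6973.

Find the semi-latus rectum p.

Convert to SI: a = 2.103 Mm = 2.103e+06 m.
p = a (1 − e²).
p = 2.103e+06 · (1 − (0.6973)²) = 2.103e+06 · 0.513773 ≈ 1.08e+06 m = 1.08 Mm.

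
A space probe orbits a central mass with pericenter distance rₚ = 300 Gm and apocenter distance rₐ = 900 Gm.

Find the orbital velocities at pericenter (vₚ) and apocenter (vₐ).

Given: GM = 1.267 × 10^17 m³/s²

Convert to SI: rₚ = 300 Gm = 3e+11 m; rₐ = 900 Gm = 9e+11 m.
Use the vis-viva equation v² = GM(2/r − 1/a) with a = (rₚ + rₐ)/2 = (3e+11 + 9e+11)/2 = 6e+11 m.
vₚ = √(GM · (2/rₚ − 1/a)) = √(1.267e+17 · (2/3e+11 − 1/6e+11)) m/s ≈ 795.9 m/s = 795.9 m/s.
vₐ = √(GM · (2/rₐ − 1/a)) = √(1.267e+17 · (2/9e+11 − 1/6e+11)) m/s ≈ 265.3 m/s = 265.3 m/s.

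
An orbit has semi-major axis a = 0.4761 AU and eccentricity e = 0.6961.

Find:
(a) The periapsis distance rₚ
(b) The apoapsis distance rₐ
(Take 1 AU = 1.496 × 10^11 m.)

Convert to SI: a = 0.4761 AU = 7.12246e+10 m.
(a) rₚ = a(1 − e) = 7.12246e+10 · (1 − 0.6961) = 7.12246e+10 · 0.3039 ≈ 2.165e+10 m = 0.1447 AU.
(b) rₐ = a(1 + e) = 7.12246e+10 · (1 + 0.6961) = 7.12246e+10 · 1.6961 ≈ 1.208e+11 m = 0.8075 AU.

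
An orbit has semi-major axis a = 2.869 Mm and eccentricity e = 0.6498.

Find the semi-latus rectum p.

Convert to SI: a = 2.869 Mm = 2.869e+06 m.
p = a (1 − e²).
p = 2.869e+06 · (1 − (0.6498)²) = 2.869e+06 · 0.57776 ≈ 1.658e+06 m = 1.658 Mm.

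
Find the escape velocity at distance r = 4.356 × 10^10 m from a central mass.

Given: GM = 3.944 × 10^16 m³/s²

Escape velocity comes from setting total energy to zero: ½v² − GM/r = 0 ⇒ v_esc = √(2GM / r).
v_esc = √(2 · 3.944e+16 / 4.356e+10) m/s ≈ 1346 m/s = 1.346 km/s.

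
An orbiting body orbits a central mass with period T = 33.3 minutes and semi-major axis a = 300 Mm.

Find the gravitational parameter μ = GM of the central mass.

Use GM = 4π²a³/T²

Convert to SI: T = 33.3 minutes = 1998 s; a = 300 Mm = 3e+08 m.
GM = 4π² · a³ / T².
GM = 4π² · (3e+08)³ / (1998)² m³/s² ≈ 2.67e+20 m³/s² = 2.67 × 10^20 m³/s².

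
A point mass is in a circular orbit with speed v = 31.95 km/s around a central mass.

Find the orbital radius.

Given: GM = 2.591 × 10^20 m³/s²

Convert to SI: v = 31.95 km/s = 31950 m/s.
For a circular orbit, v² = GM / r, so r = GM / v².
r = 2.591e+20 / (31950)² m ≈ 2.538e+11 m = 253.8 Gm.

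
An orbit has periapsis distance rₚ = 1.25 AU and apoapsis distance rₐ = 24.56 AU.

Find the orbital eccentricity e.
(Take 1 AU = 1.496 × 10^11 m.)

Convert to SI: rₚ = 1.25 AU = 1.87e+11 m; rₐ = 24.56 AU = 3.67418e+12 m.
e = (rₐ − rₚ) / (rₐ + rₚ).
e = (3.67418e+12 − 1.87e+11) / (3.67418e+12 + 1.87e+11) = 3.48718e+12 / 3.86118e+12 ≈ 0.9031.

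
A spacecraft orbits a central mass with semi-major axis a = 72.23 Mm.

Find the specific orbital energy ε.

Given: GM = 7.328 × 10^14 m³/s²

Convert to SI: a = 72.23 Mm = 7.223e+07 m.
ε = −GM / (2a).
ε = −7.328e+14 / (2 · 7.223e+07) J/kg ≈ -5.073e+06 J/kg = -5.073 MJ/kg.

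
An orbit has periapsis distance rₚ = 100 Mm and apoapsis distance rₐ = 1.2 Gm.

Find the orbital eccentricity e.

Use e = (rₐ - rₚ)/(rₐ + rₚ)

Convert to SI: rₚ = 100 Mm = 1e+08 m; rₐ = 1.2 Gm = 1.2e+09 m.
e = (rₐ − rₚ) / (rₐ + rₚ).
e = (1.2e+09 − 1e+08) / (1.2e+09 + 1e+08) = 1.1e+09 / 1.3e+09 ≈ 0.8462.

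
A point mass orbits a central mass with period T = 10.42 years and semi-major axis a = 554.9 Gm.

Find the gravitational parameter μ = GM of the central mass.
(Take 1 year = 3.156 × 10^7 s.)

Convert to SI: T = 10.42 years = 3.28855e+08 s; a = 554.9 Gm = 5.549e+11 m.
GM = 4π² · a³ / T².
GM = 4π² · (5.549e+11)³ / (3.28855e+08)² m³/s² ≈ 6.237e+19 m³/s² = 6.237 × 10^19 m³/s².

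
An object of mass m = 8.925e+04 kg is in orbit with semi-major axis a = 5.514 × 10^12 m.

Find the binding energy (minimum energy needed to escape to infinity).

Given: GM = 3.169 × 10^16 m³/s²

Total orbital energy is E = −GMm/(2a); binding energy is E_bind = −E = GMm/(2a).
E_bind = 3.169e+16 · 8.925e+04 / (2 · 5.514e+12) J ≈ 2.565e+08 J = 256.5 MJ.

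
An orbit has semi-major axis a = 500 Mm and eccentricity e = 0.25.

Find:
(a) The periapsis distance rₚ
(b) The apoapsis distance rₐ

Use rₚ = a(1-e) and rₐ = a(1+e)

Convert to SI: a = 500 Mm = 5e+08 m.
(a) rₚ = a(1 − e) = 5e+08 · (1 − 0.25) = 5e+08 · 0.75 ≈ 3.75e+08 m = 375 Mm.
(b) rₐ = a(1 + e) = 5e+08 · (1 + 0.25) = 5e+08 · 1.25 ≈ 6.25e+08 m = 625 Mm.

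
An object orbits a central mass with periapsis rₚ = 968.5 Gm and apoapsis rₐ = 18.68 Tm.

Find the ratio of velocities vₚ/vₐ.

Convert to SI: rₚ = 968.5 Gm = 9.685e+11 m; rₐ = 18.68 Tm = 1.868e+13 m.
Conservation of angular momentum gives rₚvₚ = rₐvₐ, so vₚ/vₐ = rₐ/rₚ.
vₚ/vₐ = 1.868e+13 / 9.685e+11 ≈ 19.29.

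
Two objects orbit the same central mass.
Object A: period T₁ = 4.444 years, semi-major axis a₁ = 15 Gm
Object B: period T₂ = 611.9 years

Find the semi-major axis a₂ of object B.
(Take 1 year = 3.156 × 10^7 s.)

Convert to SI: T₁ = 4.444 years = 1.40253e+08 s; a₁ = 15 Gm = 1.5e+10 m; T₂ = 611.9 years = 1.93116e+10 s.
Kepler's third law: (T₁/T₂)² = (a₁/a₂)³ ⇒ a₂ = a₁ · (T₂/T₁)^(2/3).
T₂/T₁ = 1.93116e+10 / 1.40253e+08 = 137.691.
a₂ = 1.5e+10 · (137.691)^(2/3) m ≈ 4e+11 m = 400 Gm.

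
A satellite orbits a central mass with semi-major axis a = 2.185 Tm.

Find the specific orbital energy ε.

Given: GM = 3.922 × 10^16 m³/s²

Convert to SI: a = 2.185 Tm = 2.185e+12 m.
ε = −GM / (2a).
ε = −3.922e+16 / (2 · 2.185e+12) J/kg ≈ -8975 J/kg = -8.975 kJ/kg.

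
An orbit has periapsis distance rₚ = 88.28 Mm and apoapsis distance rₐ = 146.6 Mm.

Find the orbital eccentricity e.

Convert to SI: rₚ = 88.28 Mm = 8.828e+07 m; rₐ = 146.6 Mm = 1.466e+08 m.
e = (rₐ − rₚ) / (rₐ + rₚ).
e = (1.466e+08 − 8.828e+07) / (1.466e+08 + 8.828e+07) = 5.832e+07 / 2.3488e+08 ≈ 0.2483.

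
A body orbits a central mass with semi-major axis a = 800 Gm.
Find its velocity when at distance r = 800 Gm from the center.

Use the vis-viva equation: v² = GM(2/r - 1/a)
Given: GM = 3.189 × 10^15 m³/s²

Convert to SI: a = 800 Gm = 8e+11 m; r = 800 Gm = 8e+11 m.
Vis-viva: v = √(GM · (2/r − 1/a)).
2/r − 1/a = 2/8e+11 − 1/8e+11 = 1.25e-12 m⁻¹.
v = √(3.189e+15 · 1.25e-12) m/s ≈ 63.14 m/s = 63.14 m/s.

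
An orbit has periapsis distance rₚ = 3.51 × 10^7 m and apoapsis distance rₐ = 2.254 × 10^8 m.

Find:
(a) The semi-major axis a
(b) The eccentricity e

(a) a = (rₚ + rₐ) / 2 = (3.51e+07 + 2.254e+08) / 2 ≈ 1.302e+08 m = 1.302 × 10^8 m.
(b) e = (rₐ − rₚ) / (rₐ + rₚ) = (2.254e+08 − 3.51e+07) / (2.254e+08 + 3.51e+07) ≈ 0.7305.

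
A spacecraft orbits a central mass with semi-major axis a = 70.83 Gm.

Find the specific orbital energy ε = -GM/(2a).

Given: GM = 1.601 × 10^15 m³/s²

Convert to SI: a = 70.83 Gm = 7.083e+10 m.
ε = −GM / (2a).
ε = −1.601e+15 / (2 · 7.083e+10) J/kg ≈ -1.13e+04 J/kg = -11.3 kJ/kg.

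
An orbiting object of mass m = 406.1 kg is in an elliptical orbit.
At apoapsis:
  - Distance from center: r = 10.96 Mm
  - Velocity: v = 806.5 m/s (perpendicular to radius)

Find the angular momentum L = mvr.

Convert to SI: r = 10.96 Mm = 1.096e+07 m.
Since v is perpendicular to r, L = m · v · r.
L = 406.1 · 806.5 · 1.096e+07 kg·m²/s ≈ 3.59e+12 kg·m²/s.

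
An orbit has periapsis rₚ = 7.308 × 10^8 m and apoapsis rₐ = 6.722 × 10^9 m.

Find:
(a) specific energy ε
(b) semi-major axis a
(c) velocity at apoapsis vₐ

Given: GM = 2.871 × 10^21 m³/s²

(a) With a = (rₚ + rₐ)/2 = 3.7264e+09 m, ε = −GM/(2a) = −2.871e+21/(2 · 3.7264e+09) J/kg ≈ -3.852e+11 J/kg
(b) a = (rₚ + rₐ)/2 = (7.308e+08 + 6.722e+09)/2 ≈ 3.726e+09 m
(c) With a = (rₚ + rₐ)/2 = 3.7264e+09 m, vₐ = √(GM (2/rₐ − 1/a)) = √(2.871e+21 · (2/6.722e+09 − 1/3.7264e+09)) m/s ≈ 2.894e+05 m/s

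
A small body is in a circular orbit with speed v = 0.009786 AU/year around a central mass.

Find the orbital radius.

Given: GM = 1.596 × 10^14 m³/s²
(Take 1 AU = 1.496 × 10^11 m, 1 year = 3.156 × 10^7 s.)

Convert to SI: v = 0.009786 AU/year = 46.3874 m/s.
For a circular orbit, v² = GM / r, so r = GM / v².
r = 1.596e+14 / (46.3874)² m ≈ 7.417e+10 m = 0.4958 AU.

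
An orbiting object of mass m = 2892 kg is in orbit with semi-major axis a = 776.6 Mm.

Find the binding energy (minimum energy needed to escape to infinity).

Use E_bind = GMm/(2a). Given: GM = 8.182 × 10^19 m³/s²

Convert to SI: a = 776.6 Mm = 7.766e+08 m.
Total orbital energy is E = −GMm/(2a); binding energy is E_bind = −E = GMm/(2a).
E_bind = 8.182e+19 · 2892 / (2 · 7.766e+08) J ≈ 1.523e+14 J = 152.3 TJ.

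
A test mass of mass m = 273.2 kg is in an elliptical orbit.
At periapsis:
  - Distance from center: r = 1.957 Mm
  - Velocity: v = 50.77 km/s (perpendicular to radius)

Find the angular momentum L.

Convert to SI: r = 1.957 Mm = 1.957e+06 m; v = 50.77 km/s = 50770 m/s.
Since v is perpendicular to r, L = m · v · r.
L = 273.2 · 50770 · 1.957e+06 kg·m²/s ≈ 2.714e+13 kg·m²/s.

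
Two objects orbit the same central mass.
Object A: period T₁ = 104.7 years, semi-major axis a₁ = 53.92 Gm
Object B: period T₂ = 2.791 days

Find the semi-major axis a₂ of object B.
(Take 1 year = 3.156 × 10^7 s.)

Convert to SI: T₁ = 104.7 years = 3.30433e+09 s; a₁ = 53.92 Gm = 5.392e+10 m; T₂ = 2.791 days = 241142 s.
Kepler's third law: (T₁/T₂)² = (a₁/a₂)³ ⇒ a₂ = a₁ · (T₂/T₁)^(2/3).
T₂/T₁ = 241142 / 3.30433e+09 = 7.29777e-05.
a₂ = 5.392e+10 · (7.29777e-05)^(2/3) m ≈ 9.416e+07 m = 94.16 Mm.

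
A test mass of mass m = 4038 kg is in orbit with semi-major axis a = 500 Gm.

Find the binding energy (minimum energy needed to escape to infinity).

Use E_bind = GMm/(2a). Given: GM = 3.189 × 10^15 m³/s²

Convert to SI: a = 500 Gm = 5e+11 m.
Total orbital energy is E = −GMm/(2a); binding energy is E_bind = −E = GMm/(2a).
E_bind = 3.189e+15 · 4038 / (2 · 5e+11) J ≈ 1.288e+07 J = 12.88 MJ.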